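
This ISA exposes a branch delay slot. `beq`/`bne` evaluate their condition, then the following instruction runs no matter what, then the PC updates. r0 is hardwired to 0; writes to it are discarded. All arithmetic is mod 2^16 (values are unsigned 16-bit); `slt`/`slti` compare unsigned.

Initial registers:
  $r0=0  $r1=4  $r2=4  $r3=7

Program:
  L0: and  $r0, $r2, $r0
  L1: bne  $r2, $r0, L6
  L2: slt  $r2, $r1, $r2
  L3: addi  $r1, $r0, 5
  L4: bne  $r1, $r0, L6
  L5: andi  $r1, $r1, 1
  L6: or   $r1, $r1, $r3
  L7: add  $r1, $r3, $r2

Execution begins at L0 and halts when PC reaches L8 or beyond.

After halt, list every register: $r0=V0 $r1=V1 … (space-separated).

$r0=0 $r1=7 $r2=0 $r3=7

PC=0  and  $r0, $r2, $r0     | $r0=0 $r1=4 $r2=4 $r3=7
PC=1  bne  $r2, $r0, L6      | $r0=0 $r1=4 $r2=4 $r3=7  [TAKEN]
PC=2  slt  $r2, $r1, $r2     | $r0=0 $r1=4 $r2=0 $r3=7
PC=6  or   $r1, $r1, $r3     | $r0=0 $r1=7 $r2=0 $r3=7
PC=7  add  $r1, $r3, $r2     | $r0=0 $r1=7 $r2=0 $r3=7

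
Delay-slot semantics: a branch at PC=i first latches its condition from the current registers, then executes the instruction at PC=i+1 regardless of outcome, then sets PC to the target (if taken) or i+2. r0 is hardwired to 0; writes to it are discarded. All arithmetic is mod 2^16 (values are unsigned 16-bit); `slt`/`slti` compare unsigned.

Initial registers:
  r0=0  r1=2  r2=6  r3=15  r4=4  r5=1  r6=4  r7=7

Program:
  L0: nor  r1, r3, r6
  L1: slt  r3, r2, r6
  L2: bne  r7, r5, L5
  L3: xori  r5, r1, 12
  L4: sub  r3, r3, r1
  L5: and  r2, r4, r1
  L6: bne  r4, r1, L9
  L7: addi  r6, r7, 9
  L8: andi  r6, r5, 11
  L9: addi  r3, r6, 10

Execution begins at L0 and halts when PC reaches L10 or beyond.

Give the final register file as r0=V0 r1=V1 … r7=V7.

[0] nor  r1, r3, r6  →  {r0:0, r1:65520, r2:6, r3:15, r4:4, r5:1, r6:4, r7:7}
[1] slt  r3, r2, r6  →  {r0:0, r1:65520, r2:6, r3:0, r4:4, r5:1, r6:4, r7:7}
[2] bne  r7, r5, L5  →  {r0:0, r1:65520, r2:6, r3:0, r4:4, r5:1, r6:4, r7:7}  ⟨branch taken⟩
[3] xori  r5, r1, 12  →  {r0:0, r1:65520, r2:6, r3:0, r4:4, r5:65532, r6:4, r7:7}
[5] and  r2, r4, r1  →  {r0:0, r1:65520, r2:0, r3:0, r4:4, r5:65532, r6:4, r7:7}
[6] bne  r4, r1, L9  →  {r0:0, r1:65520, r2:0, r3:0, r4:4, r5:65532, r6:4, r7:7}  ⟨branch taken⟩
[7] addi  r6, r7, 9  →  {r0:0, r1:65520, r2:0, r3:0, r4:4, r5:65532, r6:16, r7:7}
[9] addi  r3, r6, 10  →  {r0:0, r1:65520, r2:0, r3:26, r4:4, r5:65532, r6:16, r7:7}

r0=0 r1=65520 r2=0 r3=26 r4=4 r5=65532 r6=16 r7=7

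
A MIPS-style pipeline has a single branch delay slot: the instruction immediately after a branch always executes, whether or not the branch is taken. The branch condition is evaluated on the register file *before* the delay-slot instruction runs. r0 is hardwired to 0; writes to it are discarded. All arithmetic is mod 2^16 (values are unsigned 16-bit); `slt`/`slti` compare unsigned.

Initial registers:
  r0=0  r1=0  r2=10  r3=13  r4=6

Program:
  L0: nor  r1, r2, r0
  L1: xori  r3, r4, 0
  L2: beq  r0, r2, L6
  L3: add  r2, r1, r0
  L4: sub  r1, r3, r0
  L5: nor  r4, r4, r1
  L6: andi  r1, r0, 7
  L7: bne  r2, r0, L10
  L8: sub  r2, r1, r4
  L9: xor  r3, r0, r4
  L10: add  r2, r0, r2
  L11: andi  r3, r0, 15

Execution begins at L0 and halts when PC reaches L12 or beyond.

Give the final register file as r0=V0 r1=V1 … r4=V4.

r0=0 r1=0 r2=7 r3=0 r4=65529

  step pc=0: nor  r1, r2, r0  regs=(0,65525,10,13,6)
  step pc=1: xori  r3, r4, 0  regs=(0,65525,10,6,6)
  step pc=2: beq  r0, r2, L6  cond=F  regs=(0,65525,10,6,6)
  step pc=3: add  r2, r1, r0  regs=(0,65525,65525,6,6)
  step pc=4: sub  r1, r3, r0  regs=(0,6,65525,6,6)
  step pc=5: nor  r4, r4, r1  regs=(0,6,65525,6,65529)
  step pc=6: andi  r1, r0, 7  regs=(0,0,65525,6,65529)
  step pc=7: bne  r2, r0, L10  cond=T  regs=(0,0,65525,6,65529)
  step pc=8: sub  r2, r1, r4  regs=(0,0,7,6,65529)
  step pc=10: add  r2, r0, r2  regs=(0,0,7,6,65529)
  step pc=11: andi  r3, r0, 15  regs=(0,0,7,0,65529)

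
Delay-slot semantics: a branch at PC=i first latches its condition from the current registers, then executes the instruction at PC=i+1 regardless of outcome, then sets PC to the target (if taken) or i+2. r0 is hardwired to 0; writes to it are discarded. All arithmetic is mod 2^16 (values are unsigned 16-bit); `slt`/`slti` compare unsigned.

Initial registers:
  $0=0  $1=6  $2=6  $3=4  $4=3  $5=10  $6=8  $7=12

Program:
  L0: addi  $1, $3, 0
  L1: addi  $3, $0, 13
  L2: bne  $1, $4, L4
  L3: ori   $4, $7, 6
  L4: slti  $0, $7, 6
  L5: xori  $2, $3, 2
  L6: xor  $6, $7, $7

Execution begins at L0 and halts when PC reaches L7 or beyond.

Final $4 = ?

14

[0] addi  $1, $3, 0  →  {$0:0, $1:4, $2:6, $3:4, $4:3, $5:10, $6:8, $7:12}
[1] addi  $3, $0, 13  →  {$0:0, $1:4, $2:6, $3:13, $4:3, $5:10, $6:8, $7:12}
[2] bne  $1, $4, L4  →  {$0:0, $1:4, $2:6, $3:13, $4:3, $5:10, $6:8, $7:12}  ⟨branch taken⟩
[3] ori   $4, $7, 6  →  {$0:0, $1:4, $2:6, $3:13, $4:14, $5:10, $6:8, $7:12}
[4] slti  $0, $7, 6  →  {$0:0, $1:4, $2:6, $3:13, $4:14, $5:10, $6:8, $7:12}
[5] xori  $2, $3, 2  →  {$0:0, $1:4, $2:15, $3:13, $4:14, $5:10, $6:8, $7:12}
[6] xor  $6, $7, $7  →  {$0:0, $1:4, $2:15, $3:13, $4:14, $5:10, $6:0, $7:12}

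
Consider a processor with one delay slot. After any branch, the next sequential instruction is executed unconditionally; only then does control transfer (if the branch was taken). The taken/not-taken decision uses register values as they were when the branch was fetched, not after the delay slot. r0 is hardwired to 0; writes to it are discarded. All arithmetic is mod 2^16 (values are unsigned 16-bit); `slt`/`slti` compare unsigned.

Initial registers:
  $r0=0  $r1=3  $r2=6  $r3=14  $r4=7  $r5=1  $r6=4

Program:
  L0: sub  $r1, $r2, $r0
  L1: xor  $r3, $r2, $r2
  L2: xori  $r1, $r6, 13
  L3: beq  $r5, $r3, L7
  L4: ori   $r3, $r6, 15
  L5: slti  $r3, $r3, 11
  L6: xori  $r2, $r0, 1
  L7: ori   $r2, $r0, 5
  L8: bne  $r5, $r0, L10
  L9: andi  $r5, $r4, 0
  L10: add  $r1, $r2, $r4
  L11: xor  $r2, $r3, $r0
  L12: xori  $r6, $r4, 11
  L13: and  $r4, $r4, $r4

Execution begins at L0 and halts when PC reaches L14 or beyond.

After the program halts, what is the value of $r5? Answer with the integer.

0

  step pc=0: sub  $r1, $r2, $r0  regs=(0,6,6,14,7,1,4)
  step pc=1: xor  $r3, $r2, $r2  regs=(0,6,6,0,7,1,4)
  step pc=2: xori  $r1, $r6, 13  regs=(0,9,6,0,7,1,4)
  step pc=3: beq  $r5, $r3, L7  cond=F  regs=(0,9,6,0,7,1,4)
  step pc=4: ori   $r3, $r6, 15  regs=(0,9,6,15,7,1,4)
  step pc=5: slti  $r3, $r3, 11  regs=(0,9,6,0,7,1,4)
  step pc=6: xori  $r2, $r0, 1  regs=(0,9,1,0,7,1,4)
  step pc=7: ori   $r2, $r0, 5  regs=(0,9,5,0,7,1,4)
  step pc=8: bne  $r5, $r0, L10  cond=T  regs=(0,9,5,0,7,1,4)
  step pc=9: andi  $r5, $r4, 0  regs=(0,9,5,0,7,0,4)
  step pc=10: add  $r1, $r2, $r4  regs=(0,12,5,0,7,0,4)
  step pc=11: xor  $r2, $r3, $r0  regs=(0,12,0,0,7,0,4)
  step pc=12: xori  $r6, $r4, 11  regs=(0,12,0,0,7,0,12)
  step pc=13: and  $r4, $r4, $r4  regs=(0,12,0,0,7,0,12)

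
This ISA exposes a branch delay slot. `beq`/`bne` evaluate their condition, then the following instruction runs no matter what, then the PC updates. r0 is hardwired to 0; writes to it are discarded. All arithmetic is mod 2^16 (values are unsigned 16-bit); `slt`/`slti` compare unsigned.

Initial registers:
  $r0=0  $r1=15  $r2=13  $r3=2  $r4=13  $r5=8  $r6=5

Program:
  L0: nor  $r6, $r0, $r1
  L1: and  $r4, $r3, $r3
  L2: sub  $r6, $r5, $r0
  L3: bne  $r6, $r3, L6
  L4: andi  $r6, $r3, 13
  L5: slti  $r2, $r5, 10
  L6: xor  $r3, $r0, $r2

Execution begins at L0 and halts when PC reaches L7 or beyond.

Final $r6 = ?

0

#0 nor  $r6, $r0, $r1 ; 0/15/13/2/13/8/65520
#1 and  $r4, $r3, $r3 ; 0/15/13/2/2/8/65520
#2 sub  $r6, $r5, $r0 ; 0/15/13/2/2/8/8
#3 bne  $r6, $r3, L6 ; 0/15/13/2/2/8/8 ; →target
#4 andi  $r6, $r3, 13 ; 0/15/13/2/2/8/0
#6 xor  $r3, $r0, $r2 ; 0/15/13/13/2/8/0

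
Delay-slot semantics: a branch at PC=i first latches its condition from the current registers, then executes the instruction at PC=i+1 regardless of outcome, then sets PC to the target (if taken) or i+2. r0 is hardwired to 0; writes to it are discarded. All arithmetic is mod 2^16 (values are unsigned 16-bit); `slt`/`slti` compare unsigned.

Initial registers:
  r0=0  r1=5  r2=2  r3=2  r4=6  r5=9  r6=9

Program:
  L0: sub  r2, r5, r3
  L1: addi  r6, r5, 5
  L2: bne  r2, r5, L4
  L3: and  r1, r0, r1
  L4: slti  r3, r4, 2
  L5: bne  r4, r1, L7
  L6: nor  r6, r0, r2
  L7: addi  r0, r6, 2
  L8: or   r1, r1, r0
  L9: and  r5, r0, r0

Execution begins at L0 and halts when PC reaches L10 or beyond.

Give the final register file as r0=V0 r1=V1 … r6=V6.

r0=0 r1=0 r2=7 r3=0 r4=6 r5=0 r6=65528

#0 sub  r2, r5, r3 ; 0/5/7/2/6/9/9
#1 addi  r6, r5, 5 ; 0/5/7/2/6/9/14
#2 bne  r2, r5, L4 ; 0/5/7/2/6/9/14 ; →target
#3 and  r1, r0, r1 ; 0/0/7/2/6/9/14
#4 slti  r3, r4, 2 ; 0/0/7/0/6/9/14
#5 bne  r4, r1, L7 ; 0/0/7/0/6/9/14 ; →target
#6 nor  r6, r0, r2 ; 0/0/7/0/6/9/65528
#7 addi  r0, r6, 2 ; 0/0/7/0/6/9/65528
#8 or   r1, r1, r0 ; 0/0/7/0/6/9/65528
#9 and  r5, r0, r0 ; 0/0/7/0/6/0/65528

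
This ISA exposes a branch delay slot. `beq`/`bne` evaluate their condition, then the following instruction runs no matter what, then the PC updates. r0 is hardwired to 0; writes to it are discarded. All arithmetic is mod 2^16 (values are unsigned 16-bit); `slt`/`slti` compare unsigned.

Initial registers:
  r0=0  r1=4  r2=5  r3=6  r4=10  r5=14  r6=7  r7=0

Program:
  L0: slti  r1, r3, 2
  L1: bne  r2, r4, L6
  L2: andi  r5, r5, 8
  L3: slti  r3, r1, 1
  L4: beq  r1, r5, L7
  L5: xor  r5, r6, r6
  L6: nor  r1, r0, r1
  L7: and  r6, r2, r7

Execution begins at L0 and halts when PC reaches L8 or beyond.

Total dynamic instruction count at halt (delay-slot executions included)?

5

PC=0  slti  r1, r3, 2        | r0=0 r1=0 r2=5 r3=6 r4=10 r5=14 r6=7 r7=0
PC=1  bne  r2, r4, L6        | r0=0 r1=0 r2=5 r3=6 r4=10 r5=14 r6=7 r7=0  [TAKEN]
PC=2  andi  r5, r5, 8        | r0=0 r1=0 r2=5 r3=6 r4=10 r5=8 r6=7 r7=0
PC=6  nor  r1, r0, r1        | r0=0 r1=65535 r2=5 r3=6 r4=10 r5=8 r6=7 r7=0
PC=7  and  r6, r2, r7        | r0=0 r1=65535 r2=5 r3=6 r4=10 r5=8 r6=0 r7=0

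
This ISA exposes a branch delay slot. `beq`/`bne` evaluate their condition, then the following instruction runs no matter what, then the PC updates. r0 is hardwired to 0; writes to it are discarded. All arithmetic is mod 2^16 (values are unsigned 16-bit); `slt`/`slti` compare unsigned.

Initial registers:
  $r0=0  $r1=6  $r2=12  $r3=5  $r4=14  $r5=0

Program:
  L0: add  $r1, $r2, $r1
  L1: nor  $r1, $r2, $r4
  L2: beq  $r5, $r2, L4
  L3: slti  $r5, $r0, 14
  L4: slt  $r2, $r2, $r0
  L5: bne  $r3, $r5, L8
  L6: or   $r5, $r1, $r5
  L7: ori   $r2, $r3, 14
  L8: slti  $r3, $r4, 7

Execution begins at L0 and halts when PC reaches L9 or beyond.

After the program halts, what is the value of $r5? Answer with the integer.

65521

#0 add  $r1, $r2, $r1 ; 0/18/12/5/14/0
#1 nor  $r1, $r2, $r4 ; 0/65521/12/5/14/0
#2 beq  $r5, $r2, L4 ; 0/65521/12/5/14/0 ; →fallthru
#3 slti  $r5, $r0, 14 ; 0/65521/12/5/14/1
#4 slt  $r2, $r2, $r0 ; 0/65521/0/5/14/1
#5 bne  $r3, $r5, L8 ; 0/65521/0/5/14/1 ; →target
#6 or   $r5, $r1, $r5 ; 0/65521/0/5/14/65521
#8 slti  $r3, $r4, 7 ; 0/65521/0/0/14/65521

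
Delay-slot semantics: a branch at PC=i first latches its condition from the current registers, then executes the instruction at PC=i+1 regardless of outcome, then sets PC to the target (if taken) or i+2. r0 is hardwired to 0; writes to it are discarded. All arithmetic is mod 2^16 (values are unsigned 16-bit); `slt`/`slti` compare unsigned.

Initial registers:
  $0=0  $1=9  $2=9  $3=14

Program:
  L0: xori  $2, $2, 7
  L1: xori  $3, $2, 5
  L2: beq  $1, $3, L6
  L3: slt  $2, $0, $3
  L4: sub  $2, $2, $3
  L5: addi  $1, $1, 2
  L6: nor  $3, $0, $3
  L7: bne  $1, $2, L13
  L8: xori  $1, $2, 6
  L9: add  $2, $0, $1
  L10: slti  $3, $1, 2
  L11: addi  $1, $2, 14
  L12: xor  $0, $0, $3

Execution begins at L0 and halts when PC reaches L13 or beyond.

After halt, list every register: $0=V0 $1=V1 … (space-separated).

#0 xori  $2, $2, 7 ; 0/9/14/14
#1 xori  $3, $2, 5 ; 0/9/14/11
#2 beq  $1, $3, L6 ; 0/9/14/11 ; →fallthru
#3 slt  $2, $0, $3 ; 0/9/1/11
#4 sub  $2, $2, $3 ; 0/9/65526/11
#5 addi  $1, $1, 2 ; 0/11/65526/11
#6 nor  $3, $0, $3 ; 0/11/65526/65524
#7 bne  $1, $2, L13 ; 0/11/65526/65524 ; →target
#8 xori  $1, $2, 6 ; 0/65520/65526/65524

$0=0 $1=65520 $2=65526 $3=65524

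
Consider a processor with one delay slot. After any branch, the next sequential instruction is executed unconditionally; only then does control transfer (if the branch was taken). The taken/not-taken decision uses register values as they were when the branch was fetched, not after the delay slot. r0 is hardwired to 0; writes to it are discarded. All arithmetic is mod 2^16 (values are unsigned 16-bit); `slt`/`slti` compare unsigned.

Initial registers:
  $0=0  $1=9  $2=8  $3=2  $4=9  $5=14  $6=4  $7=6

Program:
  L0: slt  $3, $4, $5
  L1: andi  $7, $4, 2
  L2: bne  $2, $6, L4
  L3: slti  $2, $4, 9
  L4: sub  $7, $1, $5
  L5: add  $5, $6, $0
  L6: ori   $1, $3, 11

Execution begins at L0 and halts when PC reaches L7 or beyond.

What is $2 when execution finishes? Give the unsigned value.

0

#0 slt  $3, $4, $5 ; 0/9/8/1/9/14/4/6
#1 andi  $7, $4, 2 ; 0/9/8/1/9/14/4/0
#2 bne  $2, $6, L4 ; 0/9/8/1/9/14/4/0 ; →target
#3 slti  $2, $4, 9 ; 0/9/0/1/9/14/4/0
#4 sub  $7, $1, $5 ; 0/9/0/1/9/14/4/65531
#5 add  $5, $6, $0 ; 0/9/0/1/9/4/4/65531
#6 ori   $1, $3, 11 ; 0/11/0/1/9/4/4/65531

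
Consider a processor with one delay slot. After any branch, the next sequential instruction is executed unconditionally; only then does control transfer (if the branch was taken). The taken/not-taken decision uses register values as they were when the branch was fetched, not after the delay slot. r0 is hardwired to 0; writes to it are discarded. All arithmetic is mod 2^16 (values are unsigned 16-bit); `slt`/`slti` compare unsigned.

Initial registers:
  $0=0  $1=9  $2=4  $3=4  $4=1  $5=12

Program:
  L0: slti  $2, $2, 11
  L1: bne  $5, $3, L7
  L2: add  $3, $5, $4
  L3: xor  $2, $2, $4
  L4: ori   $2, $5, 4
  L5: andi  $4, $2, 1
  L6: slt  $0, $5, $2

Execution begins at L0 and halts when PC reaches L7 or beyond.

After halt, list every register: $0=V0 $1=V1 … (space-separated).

[0] slti  $2, $2, 11  →  {$0:0, $1:9, $2:1, $3:4, $4:1, $5:12}
[1] bne  $5, $3, L7  →  {$0:0, $1:9, $2:1, $3:4, $4:1, $5:12}  ⟨branch taken⟩
[2] add  $3, $5, $4  →  {$0:0, $1:9, $2:1, $3:13, $4:1, $5:12}

$0=0 $1=9 $2=1 $3=13 $4=1 $5=12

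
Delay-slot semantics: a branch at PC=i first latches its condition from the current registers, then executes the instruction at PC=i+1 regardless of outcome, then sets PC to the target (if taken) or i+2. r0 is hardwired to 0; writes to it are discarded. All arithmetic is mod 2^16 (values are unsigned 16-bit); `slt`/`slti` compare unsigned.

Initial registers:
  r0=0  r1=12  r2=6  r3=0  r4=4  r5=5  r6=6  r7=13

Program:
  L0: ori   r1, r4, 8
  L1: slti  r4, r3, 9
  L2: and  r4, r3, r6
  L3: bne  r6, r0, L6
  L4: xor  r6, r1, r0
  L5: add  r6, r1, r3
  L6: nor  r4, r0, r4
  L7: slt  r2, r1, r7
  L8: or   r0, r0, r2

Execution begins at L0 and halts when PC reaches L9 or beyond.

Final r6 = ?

PC=0  ori   r1, r4, 8        | r0=0 r1=12 r2=6 r3=0 r4=4 r5=5 r6=6 r7=13
PC=1  slti  r4, r3, 9        | r0=0 r1=12 r2=6 r3=0 r4=1 r5=5 r6=6 r7=13
PC=2  and  r4, r3, r6        | r0=0 r1=12 r2=6 r3=0 r4=0 r5=5 r6=6 r7=13
PC=3  bne  r6, r0, L6        | r0=0 r1=12 r2=6 r3=0 r4=0 r5=5 r6=6 r7=13  [TAKEN]
PC=4  xor  r6, r1, r0        | r0=0 r1=12 r2=6 r3=0 r4=0 r5=5 r6=12 r7=13
PC=6  nor  r4, r0, r4        | r0=0 r1=12 r2=6 r3=0 r4=65535 r5=5 r6=12 r7=13
PC=7  slt  r2, r1, r7        | r0=0 r1=12 r2=1 r3=0 r4=65535 r5=5 r6=12 r7=13
PC=8  or   r0, r0, r2        | r0=0 r1=12 r2=1 r3=0 r4=65535 r5=5 r6=12 r7=13

12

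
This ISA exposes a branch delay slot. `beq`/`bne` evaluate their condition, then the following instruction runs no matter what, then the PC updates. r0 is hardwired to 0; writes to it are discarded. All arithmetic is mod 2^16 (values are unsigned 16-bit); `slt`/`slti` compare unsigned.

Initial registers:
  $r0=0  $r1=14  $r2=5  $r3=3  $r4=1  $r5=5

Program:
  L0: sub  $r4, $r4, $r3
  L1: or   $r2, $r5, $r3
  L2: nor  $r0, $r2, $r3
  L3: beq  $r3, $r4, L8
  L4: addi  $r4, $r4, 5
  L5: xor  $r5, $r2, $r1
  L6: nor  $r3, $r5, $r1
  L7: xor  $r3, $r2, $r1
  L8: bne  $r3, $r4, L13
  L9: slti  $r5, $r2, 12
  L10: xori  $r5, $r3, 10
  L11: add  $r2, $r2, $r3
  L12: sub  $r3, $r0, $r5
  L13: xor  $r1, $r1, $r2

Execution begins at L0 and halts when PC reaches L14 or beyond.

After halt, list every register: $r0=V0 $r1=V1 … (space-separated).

$r0=0 $r1=9 $r2=7 $r3=9 $r4=3 $r5=1

  step pc=0: sub  $r4, $r4, $r3  regs=(0,14,5,3,65534,5)
  step pc=1: or   $r2, $r5, $r3  regs=(0,14,7,3,65534,5)
  step pc=2: nor  $r0, $r2, $r3  regs=(0,14,7,3,65534,5)
  step pc=3: beq  $r3, $r4, L8  cond=F  regs=(0,14,7,3,65534,5)
  step pc=4: addi  $r4, $r4, 5  regs=(0,14,7,3,3,5)
  step pc=5: xor  $r5, $r2, $r1  regs=(0,14,7,3,3,9)
  step pc=6: nor  $r3, $r5, $r1  regs=(0,14,7,65520,3,9)
  step pc=7: xor  $r3, $r2, $r1  regs=(0,14,7,9,3,9)
  step pc=8: bne  $r3, $r4, L13  cond=T  regs=(0,14,7,9,3,9)
  step pc=9: slti  $r5, $r2, 12  regs=(0,14,7,9,3,1)
  step pc=13: xor  $r1, $r1, $r2  regs=(0,9,7,9,3,1)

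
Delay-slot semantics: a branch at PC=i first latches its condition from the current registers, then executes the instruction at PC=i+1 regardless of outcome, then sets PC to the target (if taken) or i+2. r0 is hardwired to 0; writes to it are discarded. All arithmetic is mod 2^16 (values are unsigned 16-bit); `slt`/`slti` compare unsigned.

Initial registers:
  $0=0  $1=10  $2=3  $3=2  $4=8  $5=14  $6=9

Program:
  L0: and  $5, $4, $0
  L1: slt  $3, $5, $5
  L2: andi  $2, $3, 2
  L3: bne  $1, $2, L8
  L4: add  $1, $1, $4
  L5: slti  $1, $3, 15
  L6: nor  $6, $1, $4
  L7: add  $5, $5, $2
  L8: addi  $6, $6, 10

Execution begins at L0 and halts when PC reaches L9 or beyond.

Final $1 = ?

[0] and  $5, $4, $0  →  {$0:0, $1:10, $2:3, $3:2, $4:8, $5:0, $6:9}
[1] slt  $3, $5, $5  →  {$0:0, $1:10, $2:3, $3:0, $4:8, $5:0, $6:9}
[2] andi  $2, $3, 2  →  {$0:0, $1:10, $2:0, $3:0, $4:8, $5:0, $6:9}
[3] bne  $1, $2, L8  →  {$0:0, $1:10, $2:0, $3:0, $4:8, $5:0, $6:9}  ⟨branch taken⟩
[4] add  $1, $1, $4  →  {$0:0, $1:18, $2:0, $3:0, $4:8, $5:0, $6:9}
[8] addi  $6, $6, 10  →  {$0:0, $1:18, $2:0, $3:0, $4:8, $5:0, $6:19}

18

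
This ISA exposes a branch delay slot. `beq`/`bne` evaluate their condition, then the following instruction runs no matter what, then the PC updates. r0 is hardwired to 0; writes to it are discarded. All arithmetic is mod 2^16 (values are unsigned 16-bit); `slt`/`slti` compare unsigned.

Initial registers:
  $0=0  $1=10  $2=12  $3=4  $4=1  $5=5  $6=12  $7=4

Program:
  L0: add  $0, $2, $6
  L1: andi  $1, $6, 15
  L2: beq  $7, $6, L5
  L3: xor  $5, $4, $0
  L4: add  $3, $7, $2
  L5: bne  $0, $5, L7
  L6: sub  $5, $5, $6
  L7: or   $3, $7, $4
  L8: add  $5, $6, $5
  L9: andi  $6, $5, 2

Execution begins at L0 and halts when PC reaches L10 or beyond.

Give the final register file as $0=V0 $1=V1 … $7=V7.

$0=0 $1=12 $2=12 $3=5 $4=1 $5=1 $6=0 $7=4

#0 add  $0, $2, $6 ; 0/10/12/4/1/5/12/4
#1 andi  $1, $6, 15 ; 0/12/12/4/1/5/12/4
#2 beq  $7, $6, L5 ; 0/12/12/4/1/5/12/4 ; →fallthru
#3 xor  $5, $4, $0 ; 0/12/12/4/1/1/12/4
#4 add  $3, $7, $2 ; 0/12/12/16/1/1/12/4
#5 bne  $0, $5, L7 ; 0/12/12/16/1/1/12/4 ; →target
#6 sub  $5, $5, $6 ; 0/12/12/16/1/65525/12/4
#7 or   $3, $7, $4 ; 0/12/12/5/1/65525/12/4
#8 add  $5, $6, $5 ; 0/12/12/5/1/1/12/4
#9 andi  $6, $5, 2 ; 0/12/12/5/1/1/0/4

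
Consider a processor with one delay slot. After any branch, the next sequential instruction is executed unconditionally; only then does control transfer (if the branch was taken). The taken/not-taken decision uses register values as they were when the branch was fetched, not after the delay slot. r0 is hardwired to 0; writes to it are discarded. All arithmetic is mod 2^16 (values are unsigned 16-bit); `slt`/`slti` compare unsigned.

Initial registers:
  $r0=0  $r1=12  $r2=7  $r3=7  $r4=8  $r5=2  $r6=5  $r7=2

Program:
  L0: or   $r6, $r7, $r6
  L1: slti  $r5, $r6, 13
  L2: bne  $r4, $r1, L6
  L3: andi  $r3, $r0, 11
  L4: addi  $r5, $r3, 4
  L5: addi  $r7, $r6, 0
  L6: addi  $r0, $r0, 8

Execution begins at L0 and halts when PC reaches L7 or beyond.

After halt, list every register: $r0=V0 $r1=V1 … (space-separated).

$r0=0 $r1=12 $r2=7 $r3=0 $r4=8 $r5=1 $r6=7 $r7=2

[0] or   $r6, $r7, $r6  →  {$r0:0, $r1:12, $r2:7, $r3:7, $r4:8, $r5:2, $r6:7, $r7:2}
[1] slti  $r5, $r6, 13  →  {$r0:0, $r1:12, $r2:7, $r3:7, $r4:8, $r5:1, $r6:7, $r7:2}
[2] bne  $r4, $r1, L6  →  {$r0:0, $r1:12, $r2:7, $r3:7, $r4:8, $r5:1, $r6:7, $r7:2}  ⟨branch taken⟩
[3] andi  $r3, $r0, 11  →  {$r0:0, $r1:12, $r2:7, $r3:0, $r4:8, $r5:1, $r6:7, $r7:2}
[6] addi  $r0, $r0, 8  →  {$r0:0, $r1:12, $r2:7, $r3:0, $r4:8, $r5:1, $r6:7, $r7:2}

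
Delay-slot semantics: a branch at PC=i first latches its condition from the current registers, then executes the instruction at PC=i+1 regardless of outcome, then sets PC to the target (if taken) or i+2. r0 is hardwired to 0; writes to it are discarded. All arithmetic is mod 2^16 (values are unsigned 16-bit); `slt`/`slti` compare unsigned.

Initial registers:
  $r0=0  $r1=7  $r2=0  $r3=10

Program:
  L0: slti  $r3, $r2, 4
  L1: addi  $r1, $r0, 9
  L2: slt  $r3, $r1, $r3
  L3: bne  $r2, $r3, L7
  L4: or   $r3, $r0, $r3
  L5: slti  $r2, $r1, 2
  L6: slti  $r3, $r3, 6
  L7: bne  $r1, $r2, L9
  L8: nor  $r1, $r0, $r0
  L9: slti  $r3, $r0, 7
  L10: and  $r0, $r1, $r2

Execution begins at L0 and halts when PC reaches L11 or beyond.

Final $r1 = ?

PC=0  slti  $r3, $r2, 4      | $r0=0 $r1=7 $r2=0 $r3=1
PC=1  addi  $r1, $r0, 9      | $r0=0 $r1=9 $r2=0 $r3=1
PC=2  slt  $r3, $r1, $r3     | $r0=0 $r1=9 $r2=0 $r3=0
PC=3  bne  $r2, $r3, L7      | $r0=0 $r1=9 $r2=0 $r3=0  [not taken]
PC=4  or   $r3, $r0, $r3     | $r0=0 $r1=9 $r2=0 $r3=0
PC=5  slti  $r2, $r1, 2      | $r0=0 $r1=9 $r2=0 $r3=0
PC=6  slti  $r3, $r3, 6      | $r0=0 $r1=9 $r2=0 $r3=1
PC=7  bne  $r1, $r2, L9      | $r0=0 $r1=9 $r2=0 $r3=1  [TAKEN]
PC=8  nor  $r1, $r0, $r0     | $r0=0 $r1=65535 $r2=0 $r3=1
PC=9  slti  $r3, $r0, 7      | $r0=0 $r1=65535 $r2=0 $r3=1
PC=10 and  $r0, $r1, $r2     | $r0=0 $r1=65535 $r2=0 $r3=1

65535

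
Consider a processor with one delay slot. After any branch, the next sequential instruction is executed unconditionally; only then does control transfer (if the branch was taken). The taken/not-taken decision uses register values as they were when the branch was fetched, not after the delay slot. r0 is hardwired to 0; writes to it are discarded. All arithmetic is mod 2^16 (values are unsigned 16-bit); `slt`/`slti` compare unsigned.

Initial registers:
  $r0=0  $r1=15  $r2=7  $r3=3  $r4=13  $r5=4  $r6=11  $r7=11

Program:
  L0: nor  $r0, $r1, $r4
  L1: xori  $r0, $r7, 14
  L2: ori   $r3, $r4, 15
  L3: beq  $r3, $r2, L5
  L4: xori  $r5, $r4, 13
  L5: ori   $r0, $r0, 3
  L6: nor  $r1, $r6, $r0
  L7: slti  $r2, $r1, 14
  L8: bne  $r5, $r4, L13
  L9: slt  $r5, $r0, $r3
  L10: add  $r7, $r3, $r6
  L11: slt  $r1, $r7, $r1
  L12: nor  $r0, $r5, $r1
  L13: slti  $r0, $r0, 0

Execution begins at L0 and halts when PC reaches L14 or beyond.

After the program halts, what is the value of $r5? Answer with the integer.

  step pc=0: nor  $r0, $r1, $r4  regs=(0,15,7,3,13,4,11,11)
  step pc=1: xori  $r0, $r7, 14  regs=(0,15,7,3,13,4,11,11)
  step pc=2: ori   $r3, $r4, 15  regs=(0,15,7,15,13,4,11,11)
  step pc=3: beq  $r3, $r2, L5  cond=F  regs=(0,15,7,15,13,4,11,11)
  step pc=4: xori  $r5, $r4, 13  regs=(0,15,7,15,13,0,11,11)
  step pc=5: ori   $r0, $r0, 3  regs=(0,15,7,15,13,0,11,11)
  step pc=6: nor  $r1, $r6, $r0  regs=(0,65524,7,15,13,0,11,11)
  step pc=7: slti  $r2, $r1, 14  regs=(0,65524,0,15,13,0,11,11)
  step pc=8: bne  $r5, $r4, L13  cond=T  regs=(0,65524,0,15,13,0,11,11)
  step pc=9: slt  $r5, $r0, $r3  regs=(0,65524,0,15,13,1,11,11)
  step pc=13: slti  $r0, $r0, 0  regs=(0,65524,0,15,13,1,11,11)

1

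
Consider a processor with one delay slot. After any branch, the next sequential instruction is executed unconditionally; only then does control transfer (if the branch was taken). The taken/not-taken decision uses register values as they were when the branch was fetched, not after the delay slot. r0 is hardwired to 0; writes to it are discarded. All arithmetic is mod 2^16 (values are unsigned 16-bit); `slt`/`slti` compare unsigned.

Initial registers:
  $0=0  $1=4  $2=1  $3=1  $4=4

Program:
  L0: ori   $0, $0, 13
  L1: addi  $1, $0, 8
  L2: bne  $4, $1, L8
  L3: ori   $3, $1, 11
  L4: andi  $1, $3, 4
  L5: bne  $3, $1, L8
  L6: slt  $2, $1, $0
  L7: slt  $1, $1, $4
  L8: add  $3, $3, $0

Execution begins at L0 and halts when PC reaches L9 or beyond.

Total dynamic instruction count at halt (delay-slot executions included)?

#0 ori   $0, $0, 13 ; 0/4/1/1/4
#1 addi  $1, $0, 8 ; 0/8/1/1/4
#2 bne  $4, $1, L8 ; 0/8/1/1/4 ; →target
#3 ori   $3, $1, 11 ; 0/8/1/11/4
#8 add  $3, $3, $0 ; 0/8/1/11/4

5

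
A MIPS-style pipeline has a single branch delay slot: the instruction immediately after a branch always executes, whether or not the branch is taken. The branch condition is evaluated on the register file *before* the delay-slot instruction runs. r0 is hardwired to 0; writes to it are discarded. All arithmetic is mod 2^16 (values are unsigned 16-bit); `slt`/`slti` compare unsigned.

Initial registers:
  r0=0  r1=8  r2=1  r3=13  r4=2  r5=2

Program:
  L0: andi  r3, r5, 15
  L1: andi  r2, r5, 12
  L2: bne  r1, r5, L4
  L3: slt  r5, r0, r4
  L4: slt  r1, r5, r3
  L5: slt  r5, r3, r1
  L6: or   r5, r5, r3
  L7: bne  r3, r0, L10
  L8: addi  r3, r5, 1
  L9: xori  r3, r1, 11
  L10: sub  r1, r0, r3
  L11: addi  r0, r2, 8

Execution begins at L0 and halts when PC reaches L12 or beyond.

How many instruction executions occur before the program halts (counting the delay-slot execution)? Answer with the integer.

  step pc=0: andi  r3, r5, 15  regs=(0,8,1,2,2,2)
  step pc=1: andi  r2, r5, 12  regs=(0,8,0,2,2,2)
  step pc=2: bne  r1, r5, L4  cond=T  regs=(0,8,0,2,2,2)
  step pc=3: slt  r5, r0, r4  regs=(0,8,0,2,2,1)
  step pc=4: slt  r1, r5, r3  regs=(0,1,0,2,2,1)
  step pc=5: slt  r5, r3, r1  regs=(0,1,0,2,2,0)
  step pc=6: or   r5, r5, r3  regs=(0,1,0,2,2,2)
  step pc=7: bne  r3, r0, L10  cond=T  regs=(0,1,0,2,2,2)
  step pc=8: addi  r3, r5, 1  regs=(0,1,0,3,2,2)
  step pc=10: sub  r1, r0, r3  regs=(0,65533,0,3,2,2)
  step pc=11: addi  r0, r2, 8  regs=(0,65533,0,3,2,2)

11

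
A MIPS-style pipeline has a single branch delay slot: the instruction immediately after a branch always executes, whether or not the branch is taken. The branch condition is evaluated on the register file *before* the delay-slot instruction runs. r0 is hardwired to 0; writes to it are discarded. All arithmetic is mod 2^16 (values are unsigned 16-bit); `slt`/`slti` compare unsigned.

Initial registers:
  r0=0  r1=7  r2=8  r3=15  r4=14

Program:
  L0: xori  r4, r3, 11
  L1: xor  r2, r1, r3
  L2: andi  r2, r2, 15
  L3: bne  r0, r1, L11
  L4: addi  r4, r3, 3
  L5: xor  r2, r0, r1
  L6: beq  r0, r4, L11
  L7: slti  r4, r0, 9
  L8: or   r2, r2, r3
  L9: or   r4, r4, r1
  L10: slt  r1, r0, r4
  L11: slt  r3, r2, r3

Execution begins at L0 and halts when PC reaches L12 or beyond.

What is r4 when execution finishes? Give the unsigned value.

18

#0 xori  r4, r3, 11 ; 0/7/8/15/4
#1 xor  r2, r1, r3 ; 0/7/8/15/4
#2 andi  r2, r2, 15 ; 0/7/8/15/4
#3 bne  r0, r1, L11 ; 0/7/8/15/4 ; →target
#4 addi  r4, r3, 3 ; 0/7/8/15/18
#11 slt  r3, r2, r3 ; 0/7/8/1/18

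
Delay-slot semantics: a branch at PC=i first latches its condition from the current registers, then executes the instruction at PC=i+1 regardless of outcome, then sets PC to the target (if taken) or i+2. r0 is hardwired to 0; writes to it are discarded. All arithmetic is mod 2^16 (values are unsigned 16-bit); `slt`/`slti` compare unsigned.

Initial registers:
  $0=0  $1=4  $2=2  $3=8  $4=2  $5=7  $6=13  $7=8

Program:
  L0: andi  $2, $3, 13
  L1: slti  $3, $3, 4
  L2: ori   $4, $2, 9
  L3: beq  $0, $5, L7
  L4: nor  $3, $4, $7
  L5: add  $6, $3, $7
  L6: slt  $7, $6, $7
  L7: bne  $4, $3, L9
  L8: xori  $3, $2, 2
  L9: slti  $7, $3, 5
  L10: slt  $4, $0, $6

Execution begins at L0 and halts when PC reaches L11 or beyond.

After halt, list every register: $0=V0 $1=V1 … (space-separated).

$0=0 $1=4 $2=8 $3=10 $4=1 $5=7 $6=65534 $7=0

PC=0  andi  $2, $3, 13       | $0=0 $1=4 $2=8 $3=8 $4=2 $5=7 $6=13 $7=8
PC=1  slti  $3, $3, 4        | $0=0 $1=4 $2=8 $3=0 $4=2 $5=7 $6=13 $7=8
PC=2  ori   $4, $2, 9        | $0=0 $1=4 $2=8 $3=0 $4=9 $5=7 $6=13 $7=8
PC=3  beq  $0, $5, L7        | $0=0 $1=4 $2=8 $3=0 $4=9 $5=7 $6=13 $7=8  [not taken]
PC=4  nor  $3, $4, $7        | $0=0 $1=4 $2=8 $3=65526 $4=9 $5=7 $6=13 $7=8
PC=5  add  $6, $3, $7        | $0=0 $1=4 $2=8 $3=65526 $4=9 $5=7 $6=65534 $7=8
PC=6  slt  $7, $6, $7        | $0=0 $1=4 $2=8 $3=65526 $4=9 $5=7 $6=65534 $7=0
PC=7  bne  $4, $3, L9        | $0=0 $1=4 $2=8 $3=65526 $4=9 $5=7 $6=65534 $7=0  [TAKEN]
PC=8  xori  $3, $2, 2        | $0=0 $1=4 $2=8 $3=10 $4=9 $5=7 $6=65534 $7=0
PC=9  slti  $7, $3, 5        | $0=0 $1=4 $2=8 $3=10 $4=9 $5=7 $6=65534 $7=0
PC=10 slt  $4, $0, $6        | $0=0 $1=4 $2=8 $3=10 $4=1 $5=7 $6=65534 $7=0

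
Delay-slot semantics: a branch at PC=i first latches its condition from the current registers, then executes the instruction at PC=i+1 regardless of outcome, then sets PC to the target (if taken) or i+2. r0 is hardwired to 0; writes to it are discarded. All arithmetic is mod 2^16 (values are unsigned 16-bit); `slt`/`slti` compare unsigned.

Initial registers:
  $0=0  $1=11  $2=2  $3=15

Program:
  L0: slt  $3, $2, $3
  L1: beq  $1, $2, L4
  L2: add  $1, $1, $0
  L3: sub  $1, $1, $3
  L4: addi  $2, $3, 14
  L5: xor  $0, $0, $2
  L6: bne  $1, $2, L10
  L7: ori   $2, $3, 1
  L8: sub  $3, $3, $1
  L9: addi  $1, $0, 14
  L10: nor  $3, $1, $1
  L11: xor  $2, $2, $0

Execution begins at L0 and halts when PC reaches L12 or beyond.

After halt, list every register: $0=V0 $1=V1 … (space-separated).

$0=0 $1=10 $2=1 $3=65525

[0] slt  $3, $2, $3  →  {$0:0, $1:11, $2:2, $3:1}
[1] beq  $1, $2, L4  →  {$0:0, $1:11, $2:2, $3:1}  ⟨branch fallthrough⟩
[2] add  $1, $1, $0  →  {$0:0, $1:11, $2:2, $3:1}
[3] sub  $1, $1, $3  →  {$0:0, $1:10, $2:2, $3:1}
[4] addi  $2, $3, 14  →  {$0:0, $1:10, $2:15, $3:1}
[5] xor  $0, $0, $2  →  {$0:0, $1:10, $2:15, $3:1}
[6] bne  $1, $2, L10  →  {$0:0, $1:10, $2:15, $3:1}  ⟨branch taken⟩
[7] ori   $2, $3, 1  →  {$0:0, $1:10, $2:1, $3:1}
[10] nor  $3, $1, $1  →  {$0:0, $1:10, $2:1, $3:65525}
[11] xor  $2, $2, $0  →  {$0:0, $1:10, $2:1, $3:65525}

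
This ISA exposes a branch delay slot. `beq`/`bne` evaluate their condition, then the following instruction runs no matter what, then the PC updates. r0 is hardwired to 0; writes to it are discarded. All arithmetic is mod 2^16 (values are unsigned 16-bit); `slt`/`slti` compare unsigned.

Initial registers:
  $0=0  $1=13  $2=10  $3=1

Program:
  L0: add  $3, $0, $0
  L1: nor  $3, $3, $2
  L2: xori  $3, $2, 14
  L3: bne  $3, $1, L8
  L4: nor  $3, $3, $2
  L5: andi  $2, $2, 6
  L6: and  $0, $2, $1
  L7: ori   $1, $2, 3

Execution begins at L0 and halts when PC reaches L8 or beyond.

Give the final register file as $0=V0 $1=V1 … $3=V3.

PC=0  add  $3, $0, $0        | $0=0 $1=13 $2=10 $3=0
PC=1  nor  $3, $3, $2        | $0=0 $1=13 $2=10 $3=65525
PC=2  xori  $3, $2, 14       | $0=0 $1=13 $2=10 $3=4
PC=3  bne  $3, $1, L8        | $0=0 $1=13 $2=10 $3=4  [TAKEN]
PC=4  nor  $3, $3, $2        | $0=0 $1=13 $2=10 $3=65521

$0=0 $1=13 $2=10 $3=65521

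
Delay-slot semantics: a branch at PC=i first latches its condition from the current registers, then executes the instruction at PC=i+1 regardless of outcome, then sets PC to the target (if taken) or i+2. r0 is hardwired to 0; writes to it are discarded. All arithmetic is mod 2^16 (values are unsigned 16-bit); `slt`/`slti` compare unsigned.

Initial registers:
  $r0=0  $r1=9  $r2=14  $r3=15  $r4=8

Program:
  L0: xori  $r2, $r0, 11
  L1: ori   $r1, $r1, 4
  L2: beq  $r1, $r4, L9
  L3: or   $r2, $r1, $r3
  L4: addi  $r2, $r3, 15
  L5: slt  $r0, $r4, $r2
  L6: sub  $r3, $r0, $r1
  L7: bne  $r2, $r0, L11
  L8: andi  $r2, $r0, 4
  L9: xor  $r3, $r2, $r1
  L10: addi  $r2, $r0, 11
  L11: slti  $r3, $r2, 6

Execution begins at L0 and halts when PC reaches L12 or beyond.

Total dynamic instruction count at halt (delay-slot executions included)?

#0 xori  $r2, $r0, 11 ; 0/9/11/15/8
#1 ori   $r1, $r1, 4 ; 0/13/11/15/8
#2 beq  $r1, $r4, L9 ; 0/13/11/15/8 ; →fallthru
#3 or   $r2, $r1, $r3 ; 0/13/15/15/8
#4 addi  $r2, $r3, 15 ; 0/13/30/15/8
#5 slt  $r0, $r4, $r2 ; 0/13/30/15/8
#6 sub  $r3, $r0, $r1 ; 0/13/30/65523/8
#7 bne  $r2, $r0, L11 ; 0/13/30/65523/8 ; →target
#8 andi  $r2, $r0, 4 ; 0/13/0/65523/8
#11 slti  $r3, $r2, 6 ; 0/13/0/1/8

10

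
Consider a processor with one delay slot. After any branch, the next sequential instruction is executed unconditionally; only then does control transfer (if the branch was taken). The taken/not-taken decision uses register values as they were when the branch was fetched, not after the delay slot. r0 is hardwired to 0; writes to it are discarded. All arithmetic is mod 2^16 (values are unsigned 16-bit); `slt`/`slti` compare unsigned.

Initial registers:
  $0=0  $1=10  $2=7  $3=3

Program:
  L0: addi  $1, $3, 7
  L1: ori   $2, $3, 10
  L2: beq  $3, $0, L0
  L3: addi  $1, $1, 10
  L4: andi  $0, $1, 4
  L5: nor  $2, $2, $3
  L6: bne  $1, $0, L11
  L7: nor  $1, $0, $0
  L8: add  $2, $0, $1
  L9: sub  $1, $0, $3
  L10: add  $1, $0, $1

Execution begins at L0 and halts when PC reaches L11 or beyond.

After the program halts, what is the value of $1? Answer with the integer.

65535

  step pc=0: addi  $1, $3, 7  regs=(0,10,7,3)
  step pc=1: ori   $2, $3, 10  regs=(0,10,11,3)
  step pc=2: beq  $3, $0, L0  cond=F  regs=(0,10,11,3)
  step pc=3: addi  $1, $1, 10  regs=(0,20,11,3)
  step pc=4: andi  $0, $1, 4  regs=(0,20,11,3)
  step pc=5: nor  $2, $2, $3  regs=(0,20,65524,3)
  step pc=6: bne  $1, $0, L11  cond=T  regs=(0,20,65524,3)
  step pc=7: nor  $1, $0, $0  regs=(0,65535,65524,3)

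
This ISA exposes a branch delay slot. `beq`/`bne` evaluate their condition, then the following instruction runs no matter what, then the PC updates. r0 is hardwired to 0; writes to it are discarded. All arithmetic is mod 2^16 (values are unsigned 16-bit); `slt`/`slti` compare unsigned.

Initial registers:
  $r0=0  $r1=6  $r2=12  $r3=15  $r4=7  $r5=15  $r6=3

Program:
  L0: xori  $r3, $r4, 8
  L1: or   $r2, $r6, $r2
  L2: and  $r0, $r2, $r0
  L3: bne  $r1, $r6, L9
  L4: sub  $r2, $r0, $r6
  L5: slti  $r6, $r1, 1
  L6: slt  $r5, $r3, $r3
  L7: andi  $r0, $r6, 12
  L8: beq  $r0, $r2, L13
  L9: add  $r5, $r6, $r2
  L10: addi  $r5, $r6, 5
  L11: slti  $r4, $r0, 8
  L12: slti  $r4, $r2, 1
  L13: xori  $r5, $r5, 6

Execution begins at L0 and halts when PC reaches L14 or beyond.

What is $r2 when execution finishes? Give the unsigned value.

65533

PC=0  xori  $r3, $r4, 8      | $r0=0 $r1=6 $r2=12 $r3=15 $r4=7 $r5=15 $r6=3
PC=1  or   $r2, $r6, $r2     | $r0=0 $r1=6 $r2=15 $r3=15 $r4=7 $r5=15 $r6=3
PC=2  and  $r0, $r2, $r0     | $r0=0 $r1=6 $r2=15 $r3=15 $r4=7 $r5=15 $r6=3
PC=3  bne  $r1, $r6, L9      | $r0=0 $r1=6 $r2=15 $r3=15 $r4=7 $r5=15 $r6=3  [TAKEN]
PC=4  sub  $r2, $r0, $r6     | $r0=0 $r1=6 $r2=65533 $r3=15 $r4=7 $r5=15 $r6=3
PC=9  add  $r5, $r6, $r2     | $r0=0 $r1=6 $r2=65533 $r3=15 $r4=7 $r5=0 $r6=3
PC=10 addi  $r5, $r6, 5      | $r0=0 $r1=6 $r2=65533 $r3=15 $r4=7 $r5=8 $r6=3
PC=11 slti  $r4, $r0, 8      | $r0=0 $r1=6 $r2=65533 $r3=15 $r4=1 $r5=8 $r6=3
PC=12 slti  $r4, $r2, 1      | $r0=0 $r1=6 $r2=65533 $r3=15 $r4=0 $r5=8 $r6=3
PC=13 xori  $r5, $r5, 6      | $r0=0 $r1=6 $r2=65533 $r3=15 $r4=0 $r5=14 $r6=3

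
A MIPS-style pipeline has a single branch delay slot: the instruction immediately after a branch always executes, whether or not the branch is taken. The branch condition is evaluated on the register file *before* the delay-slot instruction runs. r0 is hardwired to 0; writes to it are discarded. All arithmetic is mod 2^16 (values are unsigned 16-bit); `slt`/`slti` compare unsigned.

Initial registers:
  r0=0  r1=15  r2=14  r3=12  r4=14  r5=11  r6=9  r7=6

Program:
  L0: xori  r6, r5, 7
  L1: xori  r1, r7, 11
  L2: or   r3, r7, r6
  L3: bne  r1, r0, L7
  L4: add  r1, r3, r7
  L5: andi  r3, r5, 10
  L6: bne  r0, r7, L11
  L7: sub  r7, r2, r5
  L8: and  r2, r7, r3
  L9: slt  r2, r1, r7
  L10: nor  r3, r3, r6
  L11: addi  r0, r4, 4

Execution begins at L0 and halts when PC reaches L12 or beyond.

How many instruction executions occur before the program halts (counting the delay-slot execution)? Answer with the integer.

10

#0 xori  r6, r5, 7 ; 0/15/14/12/14/11/12/6
#1 xori  r1, r7, 11 ; 0/13/14/12/14/11/12/6
#2 or   r3, r7, r6 ; 0/13/14/14/14/11/12/6
#3 bne  r1, r0, L7 ; 0/13/14/14/14/11/12/6 ; →target
#4 add  r1, r3, r7 ; 0/20/14/14/14/11/12/6
#7 sub  r7, r2, r5 ; 0/20/14/14/14/11/12/3
#8 and  r2, r7, r3 ; 0/20/2/14/14/11/12/3
#9 slt  r2, r1, r7 ; 0/20/0/14/14/11/12/3
#10 nor  r3, r3, r6 ; 0/20/0/65521/14/11/12/3
#11 addi  r0, r4, 4 ; 0/20/0/65521/14/11/12/3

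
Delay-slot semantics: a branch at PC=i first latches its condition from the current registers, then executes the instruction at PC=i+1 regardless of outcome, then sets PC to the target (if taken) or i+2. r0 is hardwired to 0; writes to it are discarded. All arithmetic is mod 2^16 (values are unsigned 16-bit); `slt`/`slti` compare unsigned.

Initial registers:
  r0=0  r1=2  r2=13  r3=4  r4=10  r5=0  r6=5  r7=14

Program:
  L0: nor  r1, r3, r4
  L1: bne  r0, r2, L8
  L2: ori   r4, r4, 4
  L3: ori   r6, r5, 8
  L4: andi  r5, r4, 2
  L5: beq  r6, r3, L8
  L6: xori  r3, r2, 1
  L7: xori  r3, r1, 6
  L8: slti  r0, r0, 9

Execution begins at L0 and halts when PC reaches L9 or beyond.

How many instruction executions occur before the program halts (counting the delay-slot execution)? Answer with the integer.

4

#0 nor  r1, r3, r4 ; 0/65521/13/4/10/0/5/14
#1 bne  r0, r2, L8 ; 0/65521/13/4/10/0/5/14 ; →target
#2 ori   r4, r4, 4 ; 0/65521/13/4/14/0/5/14
#8 slti  r0, r0, 9 ; 0/65521/13/4/14/0/5/14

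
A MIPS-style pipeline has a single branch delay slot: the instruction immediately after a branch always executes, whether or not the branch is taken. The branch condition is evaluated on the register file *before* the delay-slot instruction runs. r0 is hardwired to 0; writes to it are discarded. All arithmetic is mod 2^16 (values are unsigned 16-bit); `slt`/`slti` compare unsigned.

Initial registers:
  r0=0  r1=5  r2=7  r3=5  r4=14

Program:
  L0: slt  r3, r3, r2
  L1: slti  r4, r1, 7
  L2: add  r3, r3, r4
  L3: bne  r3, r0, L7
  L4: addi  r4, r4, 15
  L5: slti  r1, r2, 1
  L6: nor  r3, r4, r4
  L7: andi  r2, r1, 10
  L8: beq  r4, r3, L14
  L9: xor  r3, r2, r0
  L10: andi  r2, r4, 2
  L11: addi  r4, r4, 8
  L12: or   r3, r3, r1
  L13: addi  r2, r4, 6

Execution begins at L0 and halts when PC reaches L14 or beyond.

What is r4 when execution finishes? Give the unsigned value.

[0] slt  r3, r3, r2  →  {r0:0, r1:5, r2:7, r3:1, r4:14}
[1] slti  r4, r1, 7  →  {r0:0, r1:5, r2:7, r3:1, r4:1}
[2] add  r3, r3, r4  →  {r0:0, r1:5, r2:7, r3:2, r4:1}
[3] bne  r3, r0, L7  →  {r0:0, r1:5, r2:7, r3:2, r4:1}  ⟨branch taken⟩
[4] addi  r4, r4, 15  →  {r0:0, r1:5, r2:7, r3:2, r4:16}
[7] andi  r2, r1, 10  →  {r0:0, r1:5, r2:0, r3:2, r4:16}
[8] beq  r4, r3, L14  →  {r0:0, r1:5, r2:0, r3:2, r4:16}  ⟨branch fallthrough⟩
[9] xor  r3, r2, r0  →  {r0:0, r1:5, r2:0, r3:0, r4:16}
[10] andi  r2, r4, 2  →  {r0:0, r1:5, r2:0, r3:0, r4:16}
[11] addi  r4, r4, 8  →  {r0:0, r1:5, r2:0, r3:0, r4:24}
[12] or   r3, r3, r1  →  {r0:0, r1:5, r2:0, r3:5, r4:24}
[13] addi  r2, r4, 6  →  {r0:0, r1:5, r2:30, r3:5, r4:24}

24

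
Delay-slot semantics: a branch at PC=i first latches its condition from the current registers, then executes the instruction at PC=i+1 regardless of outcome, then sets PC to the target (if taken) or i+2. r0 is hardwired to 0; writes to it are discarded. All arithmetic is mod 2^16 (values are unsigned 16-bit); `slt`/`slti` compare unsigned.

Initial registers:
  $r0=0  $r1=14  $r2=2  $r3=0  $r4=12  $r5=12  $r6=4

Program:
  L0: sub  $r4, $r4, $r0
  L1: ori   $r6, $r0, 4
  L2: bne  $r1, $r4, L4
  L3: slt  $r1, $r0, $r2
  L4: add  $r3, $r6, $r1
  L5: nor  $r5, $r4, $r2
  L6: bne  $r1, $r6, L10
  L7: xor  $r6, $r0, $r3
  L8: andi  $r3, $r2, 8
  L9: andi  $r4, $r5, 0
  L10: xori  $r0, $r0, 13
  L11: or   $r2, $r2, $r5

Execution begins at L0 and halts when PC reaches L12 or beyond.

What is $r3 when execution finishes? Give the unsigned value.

5

[0] sub  $r4, $r4, $r0  →  {$r0:0, $r1:14, $r2:2, $r3:0, $r4:12, $r5:12, $r6:4}
[1] ori   $r6, $r0, 4  →  {$r0:0, $r1:14, $r2:2, $r3:0, $r4:12, $r5:12, $r6:4}
[2] bne  $r1, $r4, L4  →  {$r0:0, $r1:14, $r2:2, $r3:0, $r4:12, $r5:12, $r6:4}  ⟨branch taken⟩
[3] slt  $r1, $r0, $r2  →  {$r0:0, $r1:1, $r2:2, $r3:0, $r4:12, $r5:12, $r6:4}
[4] add  $r3, $r6, $r1  →  {$r0:0, $r1:1, $r2:2, $r3:5, $r4:12, $r5:12, $r6:4}
[5] nor  $r5, $r4, $r2  →  {$r0:0, $r1:1, $r2:2, $r3:5, $r4:12, $r5:65521, $r6:4}
[6] bne  $r1, $r6, L10  →  {$r0:0, $r1:1, $r2:2, $r3:5, $r4:12, $r5:65521, $r6:4}  ⟨branch taken⟩
[7] xor  $r6, $r0, $r3  →  {$r0:0, $r1:1, $r2:2, $r3:5, $r4:12, $r5:65521, $r6:5}
[10] xori  $r0, $r0, 13  →  {$r0:0, $r1:1, $r2:2, $r3:5, $r4:12, $r5:65521, $r6:5}
[11] or   $r2, $r2, $r5  →  {$r0:0, $r1:1, $r2:65523, $r3:5, $r4:12, $r5:65521, $r6:5}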